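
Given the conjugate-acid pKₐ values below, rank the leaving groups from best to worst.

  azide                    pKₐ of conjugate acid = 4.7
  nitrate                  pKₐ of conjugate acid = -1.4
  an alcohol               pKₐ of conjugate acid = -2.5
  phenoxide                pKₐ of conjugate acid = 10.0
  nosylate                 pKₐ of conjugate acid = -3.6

nosylate > an alcohol > nitrate > azide > phenoxide

Lower conjugate-acid pKₐ ⇒ weaker base ⇒ better leaving group.
Sorting by the given values: nosylate (-3.6), an alcohol (-2.5), nitrate (-1.4), azide (4.7), phenoxide (10.0).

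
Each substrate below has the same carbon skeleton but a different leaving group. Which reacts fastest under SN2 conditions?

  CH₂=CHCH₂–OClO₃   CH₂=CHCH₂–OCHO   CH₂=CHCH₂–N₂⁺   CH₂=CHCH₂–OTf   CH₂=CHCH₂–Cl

CH₂=CHCH₂–N₂⁺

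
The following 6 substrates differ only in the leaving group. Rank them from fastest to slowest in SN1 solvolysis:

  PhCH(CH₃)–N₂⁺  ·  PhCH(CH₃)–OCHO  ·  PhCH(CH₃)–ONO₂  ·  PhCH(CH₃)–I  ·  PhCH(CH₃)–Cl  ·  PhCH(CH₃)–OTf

PhCH(CH₃)–N₂⁺ > PhCH(CH₃)–OTf > PhCH(CH₃)–I > PhCH(CH₃)–Cl > PhCH(CH₃)–ONO₂ > PhCH(CH₃)–OCHO

With the same alkyl group throughout, only the leaving group differentiates the rates.
The more stable X⁻ (or X) is on its own — i.e. the weaker a base it is — the better a leaving group it makes.
PhCH(CH₃)–N₂⁺ loses N₂: no meaningful conjugate acid; N₂ departs as an exceptionally stable neutral molecule
PhCH(CH₃)–OTf loses OTf⁻: pKₐ(CF₃SO₃H (triflic acid)) ≈ -14
PhCH(CH₃)–I loses I⁻: pKₐ(HI) ≈ -10
PhCH(CH₃)–Cl loses Cl⁻: pKₐ(HCl) ≈ -7
PhCH(CH₃)–ONO₂ loses NO₃⁻: pKₐ(HNO₃) ≈ -1.3
PhCH(CH₃)–OCHO loses HCOO⁻: pKₐ(HCOOH) ≈ 3.8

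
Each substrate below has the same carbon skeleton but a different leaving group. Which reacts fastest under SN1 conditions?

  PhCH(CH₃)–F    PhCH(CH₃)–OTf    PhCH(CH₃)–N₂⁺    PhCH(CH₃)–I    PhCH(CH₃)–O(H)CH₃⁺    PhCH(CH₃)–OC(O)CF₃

PhCH(CH₃)–N₂⁺

With the same alkyl group throughout, only the leaving group differentiates the rates.
Leaving-group ability tracks the stability of the departed species; conjugate-acid pKₐ is the usual yardstick (lower pKₐ → better LG).
PhCH(CH₃)–N₂⁺ loses N₂: no meaningful conjugate acid; N₂ departs as an exceptionally stable neutral molecule
PhCH(CH₃)–OTf loses OTf⁻: pKₐ(CF₃SO₃H (triflic acid)) ≈ -14
PhCH(CH₃)–I loses I⁻: pKₐ(HI) ≈ -10
PhCH(CH₃)–O(H)CH₃⁺ loses R'OH: pKₐ(R'OH₂⁺) ≈ -2.4
PhCH(CH₃)–OC(O)CF₃ loses CF₃COO⁻: pKₐ(CF₃COOH) ≈ 0.2
PhCH(CH₃)–F loses F⁻: pKₐ(HF) ≈ 3.2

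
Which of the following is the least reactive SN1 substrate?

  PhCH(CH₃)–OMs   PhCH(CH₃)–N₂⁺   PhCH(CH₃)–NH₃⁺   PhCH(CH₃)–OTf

PhCH(CH₃)–NH₃⁺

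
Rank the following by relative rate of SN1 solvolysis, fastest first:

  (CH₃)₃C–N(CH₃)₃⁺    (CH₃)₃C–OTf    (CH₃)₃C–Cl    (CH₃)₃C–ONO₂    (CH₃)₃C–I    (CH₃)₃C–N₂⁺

With the same alkyl group throughout, only the leaving group differentiates the rates.
Leaving-group ability tracks the stability of the departed species; conjugate-acid pKₐ is the usual yardstick (lower pKₐ → better LG).
(CH₃)₃C–N₂⁺ loses N₂: no meaningful conjugate acid; N₂ departs as an exceptionally stable neutral molecule
(CH₃)₃C–OTf loses OTf⁻: pKₐ(CF₃SO₃H (triflic acid)) ≈ -14
(CH₃)₃C–I loses I⁻: pKₐ(HI) ≈ -10
(CH₃)₃C–Cl loses Cl⁻: pKₐ(HCl) ≈ -7
(CH₃)₃C–ONO₂ loses NO₃⁻: pKₐ(HNO₃) ≈ -1.3
(CH₃)₃C–N(CH₃)₃⁺ loses NR'₃: pKₐ(R'₃NH⁺) ≈ 10.7

(CH₃)₃C–N₂⁺ > (CH₃)₃C–OTf > (CH₃)₃C–I > (CH₃)₃C–Cl > (CH₃)₃C–ONO₂ > (CH₃)₃C–N(CH₃)₃⁺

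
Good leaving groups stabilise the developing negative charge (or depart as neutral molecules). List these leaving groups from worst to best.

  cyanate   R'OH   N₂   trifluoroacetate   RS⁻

Leaving-group ability tracks the stability of the departed species; conjugate-acid pKₐ is the usual yardstick (lower pKₐ → better LG).
N₂: no meaningful conjugate acid; N₂ departs as an exceptionally stable neutral molecule
R'OH: pKₐ(R'OH₂⁺) ≈ -2.4 — neutral; leaves from a protonated ether (an oxonium ion, R–O(H)R'⁺)
trifluoroacetate: pKₐ(CF₃COOH) ≈ 0.2 — strongly electron-withdrawing CF₃ stabilises the carboxylate
cyanate: pKₐ(HOCN) ≈ 3.5 — resonance between N and O
RS⁻: pKₐ(RSH (a thiol)) ≈ 10.5
Reversing gives the worst-to-best order requested.

RS⁻ < cyanate < trifluoroacetate < R'OH < N₂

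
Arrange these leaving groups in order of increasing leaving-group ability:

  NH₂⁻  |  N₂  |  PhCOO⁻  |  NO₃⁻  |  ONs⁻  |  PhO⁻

NH₂⁻ < PhO⁻ < PhCOO⁻ < NO₃⁻ < ONs⁻ < N₂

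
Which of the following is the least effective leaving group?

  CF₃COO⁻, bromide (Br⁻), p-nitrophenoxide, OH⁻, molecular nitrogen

The more stable X⁻ (or X) is on its own — i.e. the weaker a base it is — the better a leaving group it makes.
molecular nitrogen: no meaningful conjugate acid; N₂ departs as an exceptionally stable neutral molecule
bromide (Br⁻): pKₐ(HBr) ≈ -9
CF₃COO⁻: pKₐ(CF₃COOH) ≈ 0.2
p-nitrophenoxide: pKₐ(p-nitrophenol) ≈ 7.2
OH⁻: pKₐ(H₂O) ≈ 15.7

OH⁻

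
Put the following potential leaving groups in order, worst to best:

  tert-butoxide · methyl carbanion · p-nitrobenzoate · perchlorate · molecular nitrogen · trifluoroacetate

Leaving-group ability tracks the stability of the departed species; conjugate-acid pKₐ is the usual yardstick (lower pKₐ → better LG).
molecular nitrogen: no meaningful conjugate acid; N₂ departs as an exceptionally stable neutral molecule
perchlorate: pKₐ(HClO₄) ≈ -10
trifluoroacetate: pKₐ(CF₃COOH) ≈ 0.2
p-nitrobenzoate: pKₐ(p-nitrobenzoic acid) ≈ 3.4
tert-butoxide: pKₐ(t-BuOH) ≈ 18
methyl carbanion: pKₐ(CH₄) ≈ 48
The question asks for worst first, so the sequence is read in increasing leaving-group ability.

methyl carbanion < tert-butoxide < p-nitrobenzoate < trifluoroacetate < perchlorate < molecular nitrogen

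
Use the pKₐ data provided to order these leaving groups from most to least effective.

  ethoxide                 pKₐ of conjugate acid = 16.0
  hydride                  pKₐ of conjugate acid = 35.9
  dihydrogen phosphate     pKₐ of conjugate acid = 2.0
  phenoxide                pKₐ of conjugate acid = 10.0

dihydrogen phosphate > phenoxide > ethoxide > hydride

Lower conjugate-acid pKₐ ⇒ weaker base ⇒ better leaving group.
Sorting by the given values: dihydrogen phosphate (2.0), phenoxide (10.0), ethoxide (16.0), hydride (35.9).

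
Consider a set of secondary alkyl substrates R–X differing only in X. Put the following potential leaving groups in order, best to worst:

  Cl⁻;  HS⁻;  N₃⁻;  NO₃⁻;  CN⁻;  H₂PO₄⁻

Cl⁻: pKₐ(HCl) ≈ -7 — moderately weak base
NO₃⁻: pKₐ(HNO₃) ≈ -1.3
H₂PO₄⁻: pKₐ(H₃PO₄) ≈ 2.1 — moderate base; biological leaving group after further activation
N₃⁻: pKₐ(HN₃) ≈ 4.7
HS⁻: pKₐ(H₂S) ≈ 7 — larger and more polarisable than the oxygen analogue
CN⁻: pKₐ(HCN) ≈ 9.2 — sp carbon stabilises the charge somewhat, but still a poor LG

Cl⁻ > NO₃⁻ > H₂PO₄⁻ > N₃⁻ > HS⁻ > CN⁻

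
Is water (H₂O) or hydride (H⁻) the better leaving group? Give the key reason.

water (H₂O)

water (H₂O) is the better leaving group.
pKₐ(H₃O⁺) ≈ -1.7 versus pKₐ(H₂) ≈ 36: water (H₂O) is the much weaker base.
Neutral; leaves from a protonated alcohol (R–OH₂⁺).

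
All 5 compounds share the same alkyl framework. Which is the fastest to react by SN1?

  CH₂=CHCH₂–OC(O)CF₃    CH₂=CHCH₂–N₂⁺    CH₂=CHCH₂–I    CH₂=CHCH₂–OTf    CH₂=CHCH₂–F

Same R in every case — rank the leaving groups.
The more stable X⁻ (or X) is on its own — i.e. the weaker a base it is — the better a leaving group it makes.
CH₂=CHCH₂–N₂⁺ loses N₂: no meaningful conjugate acid; N₂ departs as an exceptionally stable neutral molecule
CH₂=CHCH₂–OTf loses OTf⁻: pKₐ(CF₃SO₃H (triflic acid)) ≈ -14
CH₂=CHCH₂–I loses I⁻: pKₐ(HI) ≈ -10
CH₂=CHCH₂–OC(O)CF₃ loses CF₃COO⁻: pKₐ(CF₃COOH) ≈ 0.2
CH₂=CHCH₂–F loses F⁻: pKₐ(HF) ≈ 3.2

CH₂=CHCH₂–N₂⁺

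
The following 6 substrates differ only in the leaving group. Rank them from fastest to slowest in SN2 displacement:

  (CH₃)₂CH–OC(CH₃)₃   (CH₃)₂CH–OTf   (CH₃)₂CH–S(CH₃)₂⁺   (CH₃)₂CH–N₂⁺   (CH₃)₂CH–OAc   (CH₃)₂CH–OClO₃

Same R in every case — rank the leaving groups.
The more stable X⁻ (or X) is on its own — i.e. the weaker a base it is — the better a leaving group it makes.
(CH₃)₂CH–N₂⁺ loses N₂: no meaningful conjugate acid; N₂ departs as an exceptionally stable neutral molecule
(CH₃)₂CH–OTf loses OTf⁻: pKₐ(CF₃SO₃H (triflic acid)) ≈ -14
(CH₃)₂CH–OClO₃ loses ClO₄⁻: pKₐ(HClO₄) ≈ -10
(CH₃)₂CH–S(CH₃)₂⁺ loses SR'₂: pKₐ(R'₂SH⁺) ≈ -7
(CH₃)₂CH–OAc loses AcO⁻: pKₐ(CH₃COOH) ≈ 4.8
(CH₃)₂CH–OC(CH₃)₃ loses (CH₃)₃CO⁻: pKₐ(t-BuOH) ≈ 18

(CH₃)₂CH–N₂⁺ > (CH₃)₂CH–OTf > (CH₃)₂CH–OClO₃ > (CH₃)₂CH–S(CH₃)₂⁺ > (CH₃)₂CH–OAc > (CH₃)₂CH–OC(CH₃)₃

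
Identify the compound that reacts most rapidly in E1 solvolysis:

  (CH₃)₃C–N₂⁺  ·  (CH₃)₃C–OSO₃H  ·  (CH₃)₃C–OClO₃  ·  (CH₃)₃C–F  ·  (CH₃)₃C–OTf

(CH₃)₃C–N₂⁺

The skeletons are identical, so relative rate is governed entirely by leaving-group ability.
Leaving-group ability tracks the stability of the departed species; conjugate-acid pKₐ is the usual yardstick (lower pKₐ → better LG).
(CH₃)₃C–N₂⁺ loses N₂: no meaningful conjugate acid; N₂ departs as an exceptionally stable neutral molecule
(CH₃)₃C–OTf loses OTf⁻: pKₐ(CF₃SO₃H (triflic acid)) ≈ -14
(CH₃)₃C–OClO₃ loses ClO₄⁻: pKₐ(HClO₄) ≈ -10
(CH₃)₃C–OSO₃H loses HSO₄⁻: pKₐ(H₂SO₄) ≈ -3
(CH₃)₃C–F loses F⁻: pKₐ(HF) ≈ 3.2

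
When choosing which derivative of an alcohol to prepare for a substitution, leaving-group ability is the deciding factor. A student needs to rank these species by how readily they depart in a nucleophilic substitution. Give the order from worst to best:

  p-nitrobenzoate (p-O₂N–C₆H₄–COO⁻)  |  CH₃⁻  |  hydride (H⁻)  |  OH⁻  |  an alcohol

CH₃⁻ < hydride (H⁻) < OH⁻ < p-nitrobenzoate (p-O₂N–C₆H₄–COO⁻) < an alcohol

The more stable X⁻ (or X) is on its own — i.e. the weaker a base it is — the better a leaving group it makes.
an alcohol: pKₐ(R'OH₂⁺) ≈ -2.4 — neutral; leaves from a protonated ether (an oxonium ion, R–O(H)R'⁺)
p-nitrobenzoate (p-O₂N–C₆H₄–COO⁻): pKₐ(p-nitrobenzoic acid) ≈ 3.4 — electron-withdrawing nitro group stabilises the carboxylate
OH⁻: pKₐ(H₂O) ≈ 15.7 — strong base; essentially never leaves without prior activation
hydride (H⁻): pKₐ(H₂) ≈ 36 — extremely strong base; leaves only in special hydride-transfer contexts
CH₃⁻: pKₐ(CH₄) ≈ 48
Reversing gives the worst-to-best order requested.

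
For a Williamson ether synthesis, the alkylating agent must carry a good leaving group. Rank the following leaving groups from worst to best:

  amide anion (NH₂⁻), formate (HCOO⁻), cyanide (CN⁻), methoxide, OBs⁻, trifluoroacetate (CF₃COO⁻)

amide anion (NH₂⁻) < methoxide < cyanide (CN⁻) < formate (HCOO⁻) < trifluoroacetate (CF₃COO⁻) < OBs⁻

A good leaving group is a weak base: the lower the pKₐ of its conjugate acid, the more readily it departs.
OBs⁻: pKₐ(p-BrC₆H₄SO₃H) ≈ -2.8
trifluoroacetate (CF₃COO⁻): pKₐ(CF₃COOH) ≈ 0.2
formate (HCOO⁻): pKₐ(HCOOH) ≈ 3.8
cyanide (CN⁻): pKₐ(HCN) ≈ 9.2
methoxide: pKₐ(CH₃OH) ≈ 15.5
amide anion (NH₂⁻): pKₐ(NH₃) ≈ 38
The question asks for worst first, so the sequence is read in increasing leaving-group ability.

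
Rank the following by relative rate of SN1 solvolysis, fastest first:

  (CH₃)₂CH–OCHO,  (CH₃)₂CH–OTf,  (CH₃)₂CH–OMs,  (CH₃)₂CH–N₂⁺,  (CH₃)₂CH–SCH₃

Identical carbon frameworks mean the comparison reduces to leaving-group quality.
Leaving-group ability tracks the stability of the departed species; conjugate-acid pKₐ is the usual yardstick (lower pKₐ → better LG).
(CH₃)₂CH–N₂⁺ loses N₂: no meaningful conjugate acid; N₂ departs as an exceptionally stable neutral molecule
(CH₃)₂CH–OTf loses OTf⁻: pKₐ(CF₃SO₃H (triflic acid)) ≈ -14
(CH₃)₂CH–OMs loses OMs⁻: pKₐ(CH₃SO₃H (MsOH)) ≈ -1.9
(CH₃)₂CH–OCHO loses HCOO⁻: pKₐ(HCOOH) ≈ 3.8
(CH₃)₂CH–SCH₃ loses RS⁻: pKₐ(RSH (a thiol)) ≈ 10.5

(CH₃)₂CH–N₂⁺ > (CH₃)₂CH–OTf > (CH₃)₂CH–OMs > (CH₃)₂CH–OCHO > (CH₃)₂CH–SCH₃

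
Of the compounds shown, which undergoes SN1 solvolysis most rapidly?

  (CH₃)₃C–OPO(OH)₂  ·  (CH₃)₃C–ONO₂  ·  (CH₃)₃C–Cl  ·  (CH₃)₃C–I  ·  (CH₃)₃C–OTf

Identical carbon frameworks mean the comparison reduces to leaving-group quality.
A good leaving group is a weak base: the lower the pKₐ of its conjugate acid, the more readily it departs.
(CH₃)₃C–OTf loses OTf⁻: pKₐ(CF₃SO₃H (triflic acid)) ≈ -14
(CH₃)₃C–I loses I⁻: pKₐ(HI) ≈ -10
(CH₃)₃C–Cl loses Cl⁻: pKₐ(HCl) ≈ -7
(CH₃)₃C–ONO₂ loses NO₃⁻: pKₐ(HNO₃) ≈ -1.3
(CH₃)₃C–OPO(OH)₂ loses H₂PO₄⁻: pKₐ(H₃PO₄) ≈ 2.1

(CH₃)₃C–OTf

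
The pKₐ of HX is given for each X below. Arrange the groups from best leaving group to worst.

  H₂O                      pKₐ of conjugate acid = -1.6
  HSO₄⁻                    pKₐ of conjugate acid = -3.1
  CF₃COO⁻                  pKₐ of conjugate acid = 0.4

HSO₄⁻ > H₂O > CF₃COO⁻

Lower conjugate-acid pKₐ ⇒ weaker base ⇒ better leaving group.
Sorting by the given values: HSO₄⁻ (-3.1), H₂O (-1.6), CF₃COO⁻ (0.4).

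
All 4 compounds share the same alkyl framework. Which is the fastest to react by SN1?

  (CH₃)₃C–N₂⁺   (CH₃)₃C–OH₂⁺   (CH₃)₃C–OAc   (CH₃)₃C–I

(CH₃)₃C–N₂⁺

Same R in every case — rank the leaving groups.
Rank by basicity of the departing species: weakest base leaves most easily.
(CH₃)₃C–N₂⁺ loses N₂: no meaningful conjugate acid; N₂ departs as an exceptionally stable neutral molecule
(CH₃)₃C–I loses I⁻: pKₐ(HI) ≈ -10
(CH₃)₃C–OH₂⁺ loses H₂O: pKₐ(H₃O⁺) ≈ -1.7
(CH₃)₃C–OAc loses AcO⁻: pKₐ(CH₃COOH) ≈ 4.8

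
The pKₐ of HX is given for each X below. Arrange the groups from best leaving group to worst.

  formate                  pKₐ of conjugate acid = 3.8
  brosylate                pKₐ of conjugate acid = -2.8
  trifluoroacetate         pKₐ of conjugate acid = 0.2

brosylate > trifluoroacetate > formate

Lower conjugate-acid pKₐ ⇒ weaker base ⇒ better leaving group.
Sorting by the given values: brosylate (-2.8), trifluoroacetate (0.2), formate (3.8).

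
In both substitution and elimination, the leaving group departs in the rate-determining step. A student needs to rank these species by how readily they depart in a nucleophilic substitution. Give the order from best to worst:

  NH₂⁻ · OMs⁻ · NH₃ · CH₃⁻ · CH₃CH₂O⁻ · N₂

The more stable X⁻ (or X) is on its own — i.e. the weaker a base it is — the better a leaving group it makes.
N₂: no meaningful conjugate acid; N₂ departs as an exceptionally stable neutral molecule
OMs⁻: pKₐ(CH₃SO₃H (MsOH)) ≈ -1.9
NH₃: pKₐ(NH₄⁺) ≈ 9.2
CH₃CH₂O⁻: pKₐ(CH₃CH₂OH) ≈ 16
NH₂⁻: pKₐ(NH₃) ≈ 38
CH₃⁻: pKₐ(CH₄) ≈ 48

N₂ > OMs⁻ > NH₃ > CH₃CH₂O⁻ > NH₂⁻ > CH₃⁻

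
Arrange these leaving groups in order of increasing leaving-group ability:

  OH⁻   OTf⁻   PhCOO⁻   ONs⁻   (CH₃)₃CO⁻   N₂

Rank by basicity of the departing species: weakest base leaves most easily.
N₂: no meaningful conjugate acid; N₂ departs as an exceptionally stable neutral molecule
OTf⁻: pKₐ(CF₃SO₃H (triflic acid)) ≈ -14
ONs⁻: pKₐ(p-O₂NC₆H₄SO₃H) ≈ -3.5
PhCOO⁻: pKₐ(C₆H₅COOH) ≈ 4.2
OH⁻: pKₐ(H₂O) ≈ 15.7
(CH₃)₃CO⁻: pKₐ(t-BuOH) ≈ 18
Listed from poorest to best leaving group as asked.

(CH₃)₃CO⁻ < OH⁻ < PhCOO⁻ < ONs⁻ < OTf⁻ < N₂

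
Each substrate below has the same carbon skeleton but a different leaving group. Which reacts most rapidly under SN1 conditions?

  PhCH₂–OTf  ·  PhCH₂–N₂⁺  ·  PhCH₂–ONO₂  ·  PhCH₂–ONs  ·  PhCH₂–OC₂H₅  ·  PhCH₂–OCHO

With the same alkyl group throughout, only the leaving group differentiates the rates.
Rank by basicity of the departing species: weakest base leaves most easily.
PhCH₂–N₂⁺ loses N₂: no meaningful conjugate acid; N₂ departs as an exceptionally stable neutral molecule
PhCH₂–OTf loses OTf⁻: pKₐ(CF₃SO₃H (triflic acid)) ≈ -14
PhCH₂–ONs loses ONs⁻: pKₐ(p-O₂NC₆H₄SO₃H) ≈ -3.5
PhCH₂–ONO₂ loses NO₃⁻: pKₐ(HNO₃) ≈ -1.3
PhCH₂–OCHO loses HCOO⁻: pKₐ(HCOOH) ≈ 3.8
PhCH₂–OC₂H₅ loses CH₃CH₂O⁻: pKₐ(CH₃CH₂OH) ≈ 16

PhCH₂–N₂⁺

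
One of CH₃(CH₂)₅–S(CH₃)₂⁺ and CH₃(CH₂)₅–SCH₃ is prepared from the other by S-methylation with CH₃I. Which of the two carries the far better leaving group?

From CH₃(CH₂)₅–SCH₃ the departing group would be RS⁻ (pKₐ(RSH (a thiol)) ≈ 10.5). Moderately basic; rarely leaves without activation.
From CH₃(CH₂)₅–S(CH₃)₂⁺ the leaving group is SR'₂ (pKₐ(R'₂SH⁺) ≈ -7). Neutral; leaves from a sulfonium salt (R–SR'₂⁺).
S-methylation with CH₃I works by allowing neutral dimethyl sulfide, rather than methanethiolate, to depart, making CH₃(CH₂)₅–S(CH₃)₂⁺ enormously more reactive.

CH₃(CH₂)₅–S(CH₃)₂⁺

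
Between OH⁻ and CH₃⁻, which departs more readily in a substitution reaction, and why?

OH⁻ is the better leaving group.
pKₐ(H₂O) ≈ 15.7 versus pKₐ(CH₄) ≈ 48: OH⁻ is the much weaker base.
Strong base; essentially never leaves without prior activation.

OH⁻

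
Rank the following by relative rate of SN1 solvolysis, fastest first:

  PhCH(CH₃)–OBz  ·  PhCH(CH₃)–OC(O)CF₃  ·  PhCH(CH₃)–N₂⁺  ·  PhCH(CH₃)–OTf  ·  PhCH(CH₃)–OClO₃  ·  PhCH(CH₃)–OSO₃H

PhCH(CH₃)–N₂⁺ > PhCH(CH₃)–OTf > PhCH(CH₃)–OClO₃ > PhCH(CH₃)–OSO₃H > PhCH(CH₃)–OC(O)CF₃ > PhCH(CH₃)–OBz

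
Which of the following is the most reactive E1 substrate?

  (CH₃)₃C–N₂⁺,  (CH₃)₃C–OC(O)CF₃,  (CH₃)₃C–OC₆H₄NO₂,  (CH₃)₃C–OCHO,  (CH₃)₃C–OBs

The skeletons are identical, so relative rate is governed entirely by leaving-group ability.
The more stable X⁻ (or X) is on its own — i.e. the weaker a base it is — the better a leaving group it makes.
(CH₃)₃C–N₂⁺ loses N₂: no meaningful conjugate acid; N₂ departs as an exceptionally stable neutral molecule
(CH₃)₃C–OBs loses OBs⁻: pKₐ(p-BrC₆H₄SO₃H) ≈ -2.8
(CH₃)₃C–OC(O)CF₃ loses CF₃COO⁻: pKₐ(CF₃COOH) ≈ 0.2
(CH₃)₃C–OCHO loses HCOO⁻: pKₐ(HCOOH) ≈ 3.8
(CH₃)₃C–OC₆H₄NO₂ loses p-O₂N–C₆H₄–O⁻: pKₐ(p-nitrophenol) ≈ 7.2

(CH₃)₃C–N₂⁺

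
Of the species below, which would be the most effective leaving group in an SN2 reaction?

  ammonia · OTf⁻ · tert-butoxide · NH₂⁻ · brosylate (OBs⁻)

Leaving-group ability tracks the stability of the departed species; conjugate-acid pKₐ is the usual yardstick (lower pKₐ → better LG).
OTf⁻: pKₐ(CF₃SO₃H (triflic acid)) ≈ -14
brosylate (OBs⁻): pKₐ(p-BrC₆H₄SO₃H) ≈ -2.8
ammonia: pKₐ(NH₄⁺) ≈ 9.2
tert-butoxide: pKₐ(t-BuOH) ≈ 18
NH₂⁻: pKₐ(NH₃) ≈ 38

OTf⁻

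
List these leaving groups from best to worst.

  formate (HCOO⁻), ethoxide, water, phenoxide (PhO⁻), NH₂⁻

water > formate (HCOO⁻) > phenoxide (PhO⁻) > ethoxide > NH₂⁻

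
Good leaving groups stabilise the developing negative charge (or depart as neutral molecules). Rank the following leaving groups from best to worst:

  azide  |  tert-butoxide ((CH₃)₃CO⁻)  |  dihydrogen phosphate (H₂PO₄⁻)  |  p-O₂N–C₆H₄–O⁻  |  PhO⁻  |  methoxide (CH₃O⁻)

The more stable X⁻ (or X) is on its own — i.e. the weaker a base it is — the better a leaving group it makes.
dihydrogen phosphate (H₂PO₄⁻): pKₐ(H₃PO₄) ≈ 2.1 — moderate base; biological leaving group after further activation
azide: pKₐ(HN₃) ≈ 4.7 — linear, resonance-stabilised
p-O₂N–C₆H₄–O⁻: pKₐ(p-nitrophenol) ≈ 7.2
PhO⁻: pKₐ(C₆H₅OH (phenol)) ≈ 10 — resonance into the ring helps, but still a poor LG
methoxide (CH₃O⁻): pKₐ(CH₃OH) ≈ 15.5
tert-butoxide ((CH₃)₃CO⁻): pKₐ(t-BuOH) ≈ 18 — bulky, strongly basic alkoxide

dihydrogen phosphate (H₂PO₄⁻) > azide > p-O₂N–C₆H₄–O⁻ > PhO⁻ > methoxide (CH₃O⁻) > tert-butoxide ((CH₃)₃CO⁻)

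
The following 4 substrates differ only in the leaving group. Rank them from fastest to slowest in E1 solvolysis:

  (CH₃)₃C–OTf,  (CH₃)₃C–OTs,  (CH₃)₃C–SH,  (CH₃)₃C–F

(CH₃)₃C–OTf > (CH₃)₃C–OTs > (CH₃)₃C–F > (CH₃)₃C–SH

Identical carbon frameworks mean the comparison reduces to leaving-group quality.
A good leaving group is a weak base: the lower the pKₐ of its conjugate acid, the more readily it departs.
(CH₃)₃C–OTf loses OTf⁻: pKₐ(CF₃SO₃H (triflic acid)) ≈ -14
(CH₃)₃C–OTs loses OTs⁻: pKₐ(p-CH₃C₆H₄SO₃H (TsOH)) ≈ -2.8
(CH₃)₃C–F loses F⁻: pKₐ(HF) ≈ 3.2
(CH₃)₃C–SH loses HS⁻: pKₐ(H₂S) ≈ 7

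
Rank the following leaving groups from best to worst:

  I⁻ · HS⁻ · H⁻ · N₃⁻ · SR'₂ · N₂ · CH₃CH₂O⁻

The more stable X⁻ (or X) is on its own — i.e. the weaker a base it is — the better a leaving group it makes.
N₂: no meaningful conjugate acid; N₂ departs as an exceptionally stable neutral molecule
I⁻: pKₐ(HI) ≈ -10
SR'₂: pKₐ(R'₂SH⁺) ≈ -7
N₃⁻: pKₐ(HN₃) ≈ 4.7
HS⁻: pKₐ(H₂S) ≈ 7
CH₃CH₂O⁻: pKₐ(CH₃CH₂OH) ≈ 16
H⁻: pKₐ(H₂) ≈ 36

N₂ > I⁻ > SR'₂ > N₃⁻ > HS⁻ > CH₃CH₂O⁻ > H⁻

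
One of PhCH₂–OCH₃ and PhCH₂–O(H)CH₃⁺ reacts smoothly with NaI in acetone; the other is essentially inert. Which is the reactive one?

PhCH₂–O(H)CH₃⁺

From PhCH₂–OCH₃ the departing group would be CH₃O⁻ (pKₐ(CH₃OH) ≈ 15.5). Strong base; alkoxides do not leave unassisted.
From PhCH₂–O(H)CH₃⁺ the leaving group is R'OH (pKₐ(R'OH₂⁺) ≈ -2.4). Neutral; leaves from a protonated ether (an oxonium ion, R–O(H)R'⁺).
(In practice PhCH₂–O(H)CH₃⁺ is made from PhCH₂–OCH₃ by protonation with concentrated HI, allowing neutral methanol, rather than methoxide, to depart.)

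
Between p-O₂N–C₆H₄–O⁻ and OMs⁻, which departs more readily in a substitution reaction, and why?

OMs⁻

OMs⁻ is the better leaving group.
pKₐ(CH₃SO₃H (MsOH)) ≈ -1.9 versus pKₐ(p-nitrophenol) ≈ 7.2: OMs⁻ is the much weaker base.
Resonance-delocalised alkanesulfonate.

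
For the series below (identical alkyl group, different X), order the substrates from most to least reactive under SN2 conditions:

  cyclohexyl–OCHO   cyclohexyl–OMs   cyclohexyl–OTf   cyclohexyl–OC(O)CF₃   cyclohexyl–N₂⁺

Identical carbon frameworks mean the comparison reduces to leaving-group quality.
Leaving-group ability tracks the stability of the departed species; conjugate-acid pKₐ is the usual yardstick (lower pKₐ → better LG).
cyclohexyl–N₂⁺ loses N₂: no meaningful conjugate acid; N₂ departs as an exceptionally stable neutral molecule
cyclohexyl–OTf loses OTf⁻: pKₐ(CF₃SO₃H (triflic acid)) ≈ -14
cyclohexyl–OMs loses OMs⁻: pKₐ(CH₃SO₃H (MsOH)) ≈ -1.9
cyclohexyl–OC(O)CF₃ loses CF₃COO⁻: pKₐ(CF₃COOH) ≈ 0.2
cyclohexyl–OCHO loses HCOO⁻: pKₐ(HCOOH) ≈ 3.8

cyclohexyl–N₂⁺ > cyclohexyl–OTf > cyclohexyl–OMs > cyclohexyl–OC(O)CF₃ > cyclohexyl–OCHO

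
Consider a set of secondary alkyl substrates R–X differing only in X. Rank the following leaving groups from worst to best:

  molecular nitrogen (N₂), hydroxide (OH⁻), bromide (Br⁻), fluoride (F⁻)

hydroxide (OH⁻) < fluoride (F⁻) < bromide (Br⁻) < molecular nitrogen (N₂)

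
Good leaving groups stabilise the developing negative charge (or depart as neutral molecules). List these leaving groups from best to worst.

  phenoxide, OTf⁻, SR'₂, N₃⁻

The more stable X⁻ (or X) is on its own — i.e. the weaker a base it is — the better a leaving group it makes.
OTf⁻: pKₐ(CF₃SO₃H (triflic acid)) ≈ -14
SR'₂: pKₐ(R'₂SH⁺) ≈ -7
N₃⁻: pKₐ(HN₃) ≈ 4.7
phenoxide: pKₐ(C₆H₅OH (phenol)) ≈ 10

OTf⁻ > SR'₂ > N₃⁻ > phenoxide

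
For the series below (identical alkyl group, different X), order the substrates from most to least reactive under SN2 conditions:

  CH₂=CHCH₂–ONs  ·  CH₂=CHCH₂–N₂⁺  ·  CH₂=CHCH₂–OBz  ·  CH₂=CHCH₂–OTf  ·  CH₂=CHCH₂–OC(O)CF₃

CH₂=CHCH₂–N₂⁺ > CH₂=CHCH₂–OTf > CH₂=CHCH₂–ONs > CH₂=CHCH₂–OC(O)CF₃ > CH₂=CHCH₂–OBz

With the same alkyl group throughout, only the leaving group differentiates the rates.
Leaving-group ability tracks the stability of the departed species; conjugate-acid pKₐ is the usual yardstick (lower pKₐ → better LG).
CH₂=CHCH₂–N₂⁺ loses N₂: no meaningful conjugate acid; N₂ departs as an exceptionally stable neutral molecule
CH₂=CHCH₂–OTf loses OTf⁻: pKₐ(CF₃SO₃H (triflic acid)) ≈ -14
CH₂=CHCH₂–ONs loses ONs⁻: pKₐ(p-O₂NC₆H₄SO₃H) ≈ -3.5
CH₂=CHCH₂–OC(O)CF₃ loses CF₃COO⁻: pKₐ(CF₃COOH) ≈ 0.2
CH₂=CHCH₂–OBz loses PhCOO⁻: pKₐ(C₆H₅COOH) ≈ 4.2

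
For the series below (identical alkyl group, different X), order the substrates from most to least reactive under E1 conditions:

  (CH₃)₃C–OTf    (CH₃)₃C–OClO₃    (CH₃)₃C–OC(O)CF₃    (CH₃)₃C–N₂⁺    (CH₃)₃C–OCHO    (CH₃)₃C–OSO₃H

(CH₃)₃C–N₂⁺ > (CH₃)₃C–OTf > (CH₃)₃C–OClO₃ > (CH₃)₃C–OSO₃H > (CH₃)₃C–OC(O)CF₃ > (CH₃)₃C–OCHO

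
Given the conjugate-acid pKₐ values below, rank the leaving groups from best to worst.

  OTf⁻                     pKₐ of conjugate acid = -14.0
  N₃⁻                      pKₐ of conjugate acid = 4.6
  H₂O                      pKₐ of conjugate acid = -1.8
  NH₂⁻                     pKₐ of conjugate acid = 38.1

OTf⁻ > H₂O > N₃⁻ > NH₂⁻

Lower conjugate-acid pKₐ ⇒ weaker base ⇒ better leaving group.
Sorting by the given values: OTf⁻ (-14.0), H₂O (-1.8), N₃⁻ (4.6), NH₂⁻ (38.1).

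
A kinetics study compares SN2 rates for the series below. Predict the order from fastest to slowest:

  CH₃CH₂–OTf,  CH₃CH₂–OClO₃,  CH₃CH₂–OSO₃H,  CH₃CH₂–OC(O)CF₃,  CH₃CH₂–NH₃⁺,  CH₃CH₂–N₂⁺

CH₃CH₂–N₂⁺ > CH₃CH₂–OTf > CH₃CH₂–OClO₃ > CH₃CH₂–OSO₃H > CH₃CH₂–OC(O)CF₃ > CH₃CH₂–NH₃⁺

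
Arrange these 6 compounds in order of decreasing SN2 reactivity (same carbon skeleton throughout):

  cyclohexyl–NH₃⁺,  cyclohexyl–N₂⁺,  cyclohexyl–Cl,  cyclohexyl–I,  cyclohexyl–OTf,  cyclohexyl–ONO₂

cyclohexyl–N₂⁺ > cyclohexyl–OTf > cyclohexyl–I > cyclohexyl–Cl > cyclohexyl–ONO₂ > cyclohexyl–NH₃⁺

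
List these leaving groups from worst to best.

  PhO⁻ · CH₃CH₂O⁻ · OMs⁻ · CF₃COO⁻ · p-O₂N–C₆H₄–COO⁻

CH₃CH₂O⁻ < PhO⁻ < p-O₂N–C₆H₄–COO⁻ < CF₃COO⁻ < OMs⁻

A good leaving group is a weak base: the lower the pKₐ of its conjugate acid, the more readily it departs.
OMs⁻: pKₐ(CH₃SO₃H (MsOH)) ≈ -1.9
CF₃COO⁻: pKₐ(CF₃COOH) ≈ 0.2
p-O₂N–C₆H₄–COO⁻: pKₐ(p-nitrobenzoic acid) ≈ 3.4
PhO⁻: pKₐ(C₆H₅OH (phenol)) ≈ 10
CH₃CH₂O⁻: pKₐ(CH₃CH₂OH) ≈ 16
Listed from poorest to best leaving group as asked.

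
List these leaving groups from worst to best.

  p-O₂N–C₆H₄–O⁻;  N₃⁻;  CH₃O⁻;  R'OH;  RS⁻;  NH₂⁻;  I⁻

NH₂⁻ < CH₃O⁻ < RS⁻ < p-O₂N–C₆H₄–O⁻ < N₃⁻ < R'OH < I⁻

A good leaving group is a weak base: the lower the pKₐ of its conjugate acid, the more readily it departs.
I⁻: pKₐ(HI) ≈ -10
R'OH: pKₐ(R'OH₂⁺) ≈ -2.4
N₃⁻: pKₐ(HN₃) ≈ 4.7
p-O₂N–C₆H₄–O⁻: pKₐ(p-nitrophenol) ≈ 7.2
RS⁻: pKₐ(RSH (a thiol)) ≈ 10.5
CH₃O⁻: pKₐ(CH₃OH) ≈ 15.5
NH₂⁻: pKₐ(NH₃) ≈ 38
Listed from poorest to best leaving group as asked.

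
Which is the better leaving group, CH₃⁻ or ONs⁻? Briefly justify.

ONs⁻

ONs⁻ is the better leaving group.
pKₐ(p-O₂NC₆H₄SO₃H) ≈ -3.5 versus pKₐ(CH₄) ≈ 48: ONs⁻ is the much weaker base.
P-nitro group further stabilises the sulfonate.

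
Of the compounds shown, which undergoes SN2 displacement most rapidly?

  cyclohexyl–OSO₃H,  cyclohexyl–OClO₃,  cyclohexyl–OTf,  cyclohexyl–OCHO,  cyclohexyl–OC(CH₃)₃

The skeletons are identical, so relative rate is governed entirely by leaving-group ability.
Leaving-group ability tracks the stability of the departed species; conjugate-acid pKₐ is the usual yardstick (lower pKₐ → better LG).
cyclohexyl–OTf loses OTf⁻: pKₐ(CF₃SO₃H (triflic acid)) ≈ -14
cyclohexyl–OClO₃ loses ClO₄⁻: pKₐ(HClO₄) ≈ -10
cyclohexyl–OSO₃H loses HSO₄⁻: pKₐ(H₂SO₄) ≈ -3
cyclohexyl–OCHO loses HCOO⁻: pKₐ(HCOOH) ≈ 3.8
cyclohexyl–OC(CH₃)₃ loses (CH₃)₃CO⁻: pKₐ(t-BuOH) ≈ 18

cyclohexyl–OTf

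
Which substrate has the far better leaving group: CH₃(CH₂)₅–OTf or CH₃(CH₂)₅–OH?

CH₃(CH₂)₅–OTf

From CH₃(CH₂)₅–OH the departing group would be OH⁻ (pKₐ(H₂O) ≈ 15.7). Strong base; essentially never leaves without prior activation.
From CH₃(CH₂)₅–OTf the leaving group is OTf⁻ (pKₐ(CF₃SO₃H (triflic acid)) ≈ -14). Charge spread over three oxygens and a CF₃ group; the premier leaving group in synthesis.
(In practice CH₃(CH₂)₅–OTf is made from CH₃(CH₂)₅–OH by treatment with Tf₂O / 2,6-lutidine, converting the hydroxyl into a triflate.)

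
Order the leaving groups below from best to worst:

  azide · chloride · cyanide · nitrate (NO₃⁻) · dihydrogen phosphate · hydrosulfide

chloride: pKₐ(HCl) ≈ -7 — moderately weak base
nitrate (NO₃⁻): pKₐ(HNO₃) ≈ -1.3 — resonance-delocalised over three oxygens
dihydrogen phosphate: pKₐ(H₃PO₄) ≈ 2.1 — moderate base; biological leaving group after further activation
azide: pKₐ(HN₃) ≈ 4.7 — linear, resonance-stabilised
hydrosulfide: pKₐ(H₂S) ≈ 7 — larger and more polarisable than the oxygen analogue
cyanide: pKₐ(HCN) ≈ 9.2

chloride > nitrate (NO₃⁻) > dihydrogen phosphate > azide > hydrosulfide > cyanide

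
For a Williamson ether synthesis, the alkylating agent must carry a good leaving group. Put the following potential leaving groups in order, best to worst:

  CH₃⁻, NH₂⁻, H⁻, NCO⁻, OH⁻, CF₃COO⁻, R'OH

R'OH: pKₐ(R'OH₂⁺) ≈ -2.4
CF₃COO⁻: pKₐ(CF₃COOH) ≈ 0.2
NCO⁻: pKₐ(HOCN) ≈ 3.5
OH⁻: pKₐ(H₂O) ≈ 15.7
H⁻: pKₐ(H₂) ≈ 36
NH₂⁻: pKₐ(NH₃) ≈ 38
CH₃⁻: pKₐ(CH₄) ≈ 48

R'OH > CF₃COO⁻ > NCO⁻ > OH⁻ > H⁻ > NH₂⁻ > CH₃⁻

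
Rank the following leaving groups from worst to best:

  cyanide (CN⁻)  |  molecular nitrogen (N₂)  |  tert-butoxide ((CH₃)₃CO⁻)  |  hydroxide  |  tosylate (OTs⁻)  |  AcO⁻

tert-butoxide ((CH₃)₃CO⁻) < hydroxide < cyanide (CN⁻) < AcO⁻ < tosylate (OTs⁻) < molecular nitrogen (N₂)

Leaving-group ability tracks the stability of the departed species; conjugate-acid pKₐ is the usual yardstick (lower pKₐ → better LG).
molecular nitrogen (N₂): no meaningful conjugate acid; N₂ departs as an exceptionally stable neutral molecule
tosylate (OTs⁻): pKₐ(p-CH₃C₆H₄SO₃H (TsOH)) ≈ -2.8
AcO⁻: pKₐ(CH₃COOH) ≈ 4.8
cyanide (CN⁻): pKₐ(HCN) ≈ 9.2
hydroxide: pKₐ(H₂O) ≈ 15.7
tert-butoxide ((CH₃)₃CO⁻): pKₐ(t-BuOH) ≈ 18
Reversing gives the worst-to-best order requested.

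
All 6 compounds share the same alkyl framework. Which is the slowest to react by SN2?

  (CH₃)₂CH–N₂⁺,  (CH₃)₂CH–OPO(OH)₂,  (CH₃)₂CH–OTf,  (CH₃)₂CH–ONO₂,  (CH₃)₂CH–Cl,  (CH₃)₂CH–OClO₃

(CH₃)₂CH–OPO(OH)₂

The skeletons are identical, so relative rate is governed entirely by leaving-group ability.
The more stable X⁻ (or X) is on its own — i.e. the weaker a base it is — the better a leaving group it makes.
(CH₃)₂CH–N₂⁺ loses N₂: no meaningful conjugate acid; N₂ departs as an exceptionally stable neutral molecule
(CH₃)₂CH–OTf loses OTf⁻: pKₐ(CF₃SO₃H (triflic acid)) ≈ -14
(CH₃)₂CH–OClO₃ loses ClO₄⁻: pKₐ(HClO₄) ≈ -10
(CH₃)₂CH–Cl loses Cl⁻: pKₐ(HCl) ≈ -7
(CH₃)₂CH–ONO₂ loses NO₃⁻: pKₐ(HNO₃) ≈ -1.3
(CH₃)₂CH–OPO(OH)₂ loses H₂PO₄⁻: pKₐ(H₃PO₄) ≈ 2.1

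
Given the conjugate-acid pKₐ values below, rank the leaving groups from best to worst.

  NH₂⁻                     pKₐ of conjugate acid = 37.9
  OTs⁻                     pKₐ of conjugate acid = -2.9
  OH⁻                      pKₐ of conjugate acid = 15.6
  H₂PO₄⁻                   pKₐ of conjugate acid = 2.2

Lower conjugate-acid pKₐ ⇒ weaker base ⇒ better leaving group.
Sorting by the given values: OTs⁻ (-2.9), H₂PO₄⁻ (2.2), OH⁻ (15.6), NH₂⁻ (37.9).

OTs⁻ > H₂PO₄⁻ > OH⁻ > NH₂⁻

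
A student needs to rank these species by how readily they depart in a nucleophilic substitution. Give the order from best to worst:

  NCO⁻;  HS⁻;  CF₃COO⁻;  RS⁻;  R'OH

A good leaving group is a weak base: the lower the pKₐ of its conjugate acid, the more readily it departs.
R'OH: pKₐ(R'OH₂⁺) ≈ -2.4
CF₃COO⁻: pKₐ(CF₃COOH) ≈ 0.2
NCO⁻: pKₐ(HOCN) ≈ 3.5
HS⁻: pKₐ(H₂S) ≈ 7
RS⁻: pKₐ(RSH (a thiol)) ≈ 10.5

R'OH > CF₃COO⁻ > NCO⁻ > HS⁻ > RS⁻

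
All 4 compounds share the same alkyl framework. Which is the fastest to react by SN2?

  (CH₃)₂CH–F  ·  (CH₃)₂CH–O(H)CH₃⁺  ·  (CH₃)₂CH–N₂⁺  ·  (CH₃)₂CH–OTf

Same R in every case — rank the leaving groups.
Rank by basicity of the departing species: weakest base leaves most easily.
(CH₃)₂CH–N₂⁺ loses N₂: no meaningful conjugate acid; N₂ departs as an exceptionally stable neutral molecule
(CH₃)₂CH–OTf loses OTf⁻: pKₐ(CF₃SO₃H (triflic acid)) ≈ -14
(CH₃)₂CH–O(H)CH₃⁺ loses R'OH: pKₐ(R'OH₂⁺) ≈ -2.4
(CH₃)₂CH–F loses F⁻: pKₐ(HF) ≈ 3.2

(CH₃)₂CH–N₂⁺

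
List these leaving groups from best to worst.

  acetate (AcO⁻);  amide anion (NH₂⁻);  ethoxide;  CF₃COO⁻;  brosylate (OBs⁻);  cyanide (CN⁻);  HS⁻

brosylate (OBs⁻) > CF₃COO⁻ > acetate (AcO⁻) > HS⁻ > cyanide (CN⁻) > ethoxide > amide anion (NH₂⁻)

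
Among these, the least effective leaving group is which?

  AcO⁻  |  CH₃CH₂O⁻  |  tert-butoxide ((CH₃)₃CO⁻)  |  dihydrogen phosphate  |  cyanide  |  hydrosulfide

tert-butoxide ((CH₃)₃CO⁻)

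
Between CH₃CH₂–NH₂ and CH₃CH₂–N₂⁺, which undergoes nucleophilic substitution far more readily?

From CH₃CH₂–NH₂ the departing group would be NH₂⁻ (pKₐ(NH₃) ≈ 38). Extremely strong base; never a leaving group.
From CH₃CH₂–N₂⁺ the leaving group is N₂ (no meaningful conjugate acid; N₂ departs as an exceptionally stable neutral molecule).
(In practice CH₃CH₂–N₂⁺ is made from CH₃CH₂–NH₂ by diazotisation (NaNO₂ / HCl, 0 °C), generating a diazonium salt that expels N₂.)

CH₃CH₂–N₂⁺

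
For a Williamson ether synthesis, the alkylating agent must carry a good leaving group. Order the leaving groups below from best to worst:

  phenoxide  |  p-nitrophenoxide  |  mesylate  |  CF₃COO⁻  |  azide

mesylate > CF₃COO⁻ > azide > p-nitrophenoxide > phenoxide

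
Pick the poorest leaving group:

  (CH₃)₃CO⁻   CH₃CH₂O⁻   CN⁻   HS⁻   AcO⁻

(CH₃)₃CO⁻

AcO⁻: pKₐ(CH₃COOH) ≈ 4.8
HS⁻: pKₐ(H₂S) ≈ 7
CN⁻: pKₐ(HCN) ≈ 9.2
CH₃CH₂O⁻: pKₐ(CH₃CH₂OH) ≈ 16
(CH₃)₃CO⁻: pKₐ(t-BuOH) ≈ 18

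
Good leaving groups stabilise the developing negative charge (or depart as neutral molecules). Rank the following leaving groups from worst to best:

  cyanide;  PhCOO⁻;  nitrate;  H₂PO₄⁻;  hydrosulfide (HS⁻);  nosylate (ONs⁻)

nosylate (ONs⁻): pKₐ(p-O₂NC₆H₄SO₃H) ≈ -3.5
nitrate: pKₐ(HNO₃) ≈ -1.3
H₂PO₄⁻: pKₐ(H₃PO₄) ≈ 2.1
PhCOO⁻: pKₐ(C₆H₅COOH) ≈ 4.2
hydrosulfide (HS⁻): pKₐ(H₂S) ≈ 7
cyanide: pKₐ(HCN) ≈ 9.2
Listed from poorest to best leaving group as asked.

cyanide < hydrosulfide (HS⁻) < PhCOO⁻ < H₂PO₄⁻ < nitrate < nosylate (ONs⁻)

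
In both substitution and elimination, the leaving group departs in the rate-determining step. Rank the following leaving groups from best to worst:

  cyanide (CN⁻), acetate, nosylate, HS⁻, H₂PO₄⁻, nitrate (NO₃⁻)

nosylate > nitrate (NO₃⁻) > H₂PO₄⁻ > acetate > HS⁻ > cyanide (CN⁻)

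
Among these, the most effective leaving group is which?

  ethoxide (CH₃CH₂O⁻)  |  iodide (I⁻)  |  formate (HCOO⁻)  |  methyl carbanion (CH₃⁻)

Rank by basicity of the departing species: weakest base leaves most easily.
iodide (I⁻): pKₐ(HI) ≈ -10
formate (HCOO⁻): pKₐ(HCOOH) ≈ 3.8
ethoxide (CH₃CH₂O⁻): pKₐ(CH₃CH₂OH) ≈ 16
methyl carbanion (CH₃⁻): pKₐ(CH₄) ≈ 48

iodide (I⁻)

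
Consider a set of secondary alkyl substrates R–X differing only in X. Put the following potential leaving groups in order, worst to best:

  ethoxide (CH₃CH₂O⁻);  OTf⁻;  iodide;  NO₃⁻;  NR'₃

OTf⁻: pKₐ(CF₃SO₃H (triflic acid)) ≈ -14
iodide: pKₐ(HI) ≈ -10
NO₃⁻: pKₐ(HNO₃) ≈ -1.3
NR'₃: pKₐ(R'₃NH⁺) ≈ 10.7
ethoxide (CH₃CH₂O⁻): pKₐ(CH₃CH₂OH) ≈ 16
Listed from poorest to best leaving group as asked.

ethoxide (CH₃CH₂O⁻) < NR'₃ < NO₃⁻ < iodide < OTf⁻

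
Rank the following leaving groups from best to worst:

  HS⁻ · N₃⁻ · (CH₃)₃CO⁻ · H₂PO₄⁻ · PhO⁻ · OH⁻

H₂PO₄⁻ > N₃⁻ > HS⁻ > PhO⁻ > OH⁻ > (CH₃)₃CO⁻

Leaving-group ability tracks the stability of the departed species; conjugate-acid pKₐ is the usual yardstick (lower pKₐ → better LG).
H₂PO₄⁻: pKₐ(H₃PO₄) ≈ 2.1 — moderate base; biological leaving group after further activation
N₃⁻: pKₐ(HN₃) ≈ 4.7
HS⁻: pKₐ(H₂S) ≈ 7
PhO⁻: pKₐ(C₆H₅OH (phenol)) ≈ 10
OH⁻: pKₐ(H₂O) ≈ 15.7 — strong base; essentially never leaves without prior activation
(CH₃)₃CO⁻: pKₐ(t-BuOH) ≈ 18 — bulky, strongly basic alkoxide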